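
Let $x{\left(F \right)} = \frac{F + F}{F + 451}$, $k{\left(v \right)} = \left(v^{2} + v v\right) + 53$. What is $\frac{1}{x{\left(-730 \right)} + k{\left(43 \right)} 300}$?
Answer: $\frac{279}{313960160} \approx 8.8865 \cdot 10^{-7}$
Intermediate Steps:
$k{\left(v \right)} = 53 + 2 v^{2}$ ($k{\left(v \right)} = \left(v^{2} + v^{2}\right) + 53 = 2 v^{2} + 53 = 53 + 2 v^{2}$)
$x{\left(F \right)} = \frac{2 F}{451 + F}$
$\frac{1}{x{\left(-730 \right)} + k{\left(43 \right)} 300} = \frac{1}{2 \left(-730\right) \frac{1}{451 - 730} + \left(53 + 2 \cdot 43^{2}\right) 300} = \frac{1}{2 \left(-730\right) \frac{1}{-279} + \left(53 + 2 \cdot 1849\right) 300} = \frac{1}{2 \left(-730\right) \left(- \frac{1}{279}\right) + \left(53 + 3698\right) 300} = \frac{1}{\frac{1460}{279} + 3751 \cdot 300} = \frac{1}{\frac{1460}{279} + 1125300} = \frac{1}{\frac{313960160}{279}} = \frac{279}{313960160}$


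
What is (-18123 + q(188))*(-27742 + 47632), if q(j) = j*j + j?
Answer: 346265010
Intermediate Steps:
q(j) = j + j² (q(j) = j² + j = j + j²)
(-18123 + q(188))*(-27742 + 47632) = (-18123 + 188*(1 + 188))*(-27742 + 47632) = (-18123 + 188*189)*19890 = (-18123 + 35532)*19890 = 17409*19890 = 346265010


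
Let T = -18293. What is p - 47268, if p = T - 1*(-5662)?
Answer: -59899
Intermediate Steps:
p = -12631 (p = -18293 - 1*(-5662) = -18293 + 5662 = -12631)
p - 47268 = -12631 - 47268 = -59899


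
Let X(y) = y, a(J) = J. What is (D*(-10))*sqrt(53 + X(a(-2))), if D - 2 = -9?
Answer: 70*sqrt(51) ≈ 499.90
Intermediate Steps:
D = -7 (D = 2 - 9 = -7)
(D*(-10))*sqrt(53 + X(a(-2))) = (-7*(-10))*sqrt(53 - 2) = 70*sqrt(51)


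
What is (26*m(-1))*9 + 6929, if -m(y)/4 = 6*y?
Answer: 12545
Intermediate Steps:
m(y) = -24*y
(26*m(-1))*9 + 6929 = (26*(-24*(-1)))*9 + 6929 = (26*24)*9 + 6929 = 624*9 + 6929 = 5616 + 6929 = 12545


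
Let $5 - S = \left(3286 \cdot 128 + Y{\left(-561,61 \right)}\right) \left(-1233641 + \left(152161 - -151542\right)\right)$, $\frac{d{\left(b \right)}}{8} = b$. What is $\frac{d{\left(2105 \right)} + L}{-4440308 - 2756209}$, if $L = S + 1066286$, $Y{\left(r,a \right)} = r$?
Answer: $- \frac{390618750217}{7196517} \approx -54279.0$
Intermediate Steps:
$d{\left(b \right)} = 8 b$
$S = 390617667091$ ($S = 5 - \left(3286 \cdot 128 - 561\right) \left(-1233641 + \left(152161 - -151542\right)\right) = 5 - \left(420608 - 561\right) \left(-1233641 + \left(152161 + 151542\right)\right) = 5 - 420047 \left(-1233641 + 303703\right) = 5 - 420047 \left(-929938\right) = 5 - -390617667086 = 5 + 390617667086 = 390617667091$)
$L = 390618733377$ ($L = 390617667091 + 1066286 = 390618733377$)
$\frac{d{\left(2105 \right)} + L}{-4440308 - 2756209} = \frac{8 \cdot 2105 + 390618733377}{-4440308 - 2756209} = \frac{16840 + 390618733377}{-7196517} = 390618750217 \left(- \frac{1}{7196517}\right) = - \frac{390618750217}{7196517}$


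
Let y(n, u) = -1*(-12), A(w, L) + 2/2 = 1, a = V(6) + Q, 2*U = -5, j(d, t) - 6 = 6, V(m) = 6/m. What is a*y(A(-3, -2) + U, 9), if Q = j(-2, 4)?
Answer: 156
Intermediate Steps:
j(d, t) = 12 (j(d, t) = 6 + 6 = 12)
Q = 12
U = -5/2 (U = (1/2)*(-5) = -5/2 ≈ -2.5000)
a = 13 (a = 6/6 + 12 = 6*(1/6) + 12 = 1 + 12 = 13)
A(w, L) = 0 (A(w, L) = -1 + 1 = 0)
y(n, u) = 12
a*y(A(-3, -2) + U, 9) = 13*12 = 156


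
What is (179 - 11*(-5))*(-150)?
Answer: -35100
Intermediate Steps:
(179 - 11*(-5))*(-150) = (179 + 55)*(-150) = 234*(-150) = -35100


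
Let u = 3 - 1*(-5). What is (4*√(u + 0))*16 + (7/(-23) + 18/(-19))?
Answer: -547/437 + 128*√2 ≈ 179.77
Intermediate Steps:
u = 8 (u = 3 + 5 = 8)
(4*√(u + 0))*16 + (7/(-23) + 18/(-19)) = (4*√(8 + 0))*16 + (7/(-23) + 18/(-19)) = (4*√8)*16 + (7*(-1/23) + 18*(-1/19)) = (4*(2*√2))*16 + (-7/23 - 18/19) = (8*√2)*16 - 547/437 = 128*√2 - 547/437 = -547/437 + 128*√2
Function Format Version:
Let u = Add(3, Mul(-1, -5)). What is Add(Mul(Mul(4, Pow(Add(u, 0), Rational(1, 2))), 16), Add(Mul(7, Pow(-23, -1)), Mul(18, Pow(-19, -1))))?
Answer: Add(Rational(-547, 437), Mul(128, Pow(2, Rational(1, 2)))) ≈ 179.77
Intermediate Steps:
u = 8 (u = Add(3, 5) = 8)
Add(Mul(Mul(4, Pow(Add(u, 0), Rational(1, 2))), 16), Add(Mul(7, Pow(-23, -1)), Mul(18, Pow(-19, -1)))) = Add(Mul(Mul(4, Pow(Add(8, 0), Rational(1, 2))), 16), Add(Mul(7, Pow(-23, -1)), Mul(18, Pow(-19, -1)))) = Add(Mul(Mul(4, Pow(8, Rational(1, 2))), 16), Add(Mul(7, Rational(-1, 23)), Mul(18, Rational(-1, 19)))) = Add(Mul(Mul(4, Mul(2, Pow(2, Rational(1, 2)))), 16), Add(Rational(-7, 23), Rational(-18, 19))) = Add(Mul(Mul(8, Pow(2, Rational(1, 2))), 16), Rational(-547, 437)) = Add(Mul(128, Pow(2, Rational(1, 2))), Rational(-547, 437)) = Add(Rational(-547, 437), Mul(128, Pow(2, Rational(1, 2))))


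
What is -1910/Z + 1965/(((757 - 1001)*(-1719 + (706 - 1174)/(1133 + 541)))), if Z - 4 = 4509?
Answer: -73691805535/176069694596 ≈ -0.41854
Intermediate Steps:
Z = 4513 (Z = 4 + 4509 = 4513)
-1910/Z + 1965/(((757 - 1001)*(-1719 + (706 - 1174)/(1133 + 541)))) = -1910/4513 + 1965/(((757 - 1001)*(-1719 + (706 - 1174)/(1133 + 541)))) = -1910*1/4513 + 1965/((-244*(-1719 - 468/1674))) = -1910/4513 + 1965/((-244*(-1719 - 468*1/1674))) = -1910/4513 + 1965/((-244*(-1719 - 26/93))) = -1910/4513 + 1965/((-244*(-159893/93))) = -1910/4513 + 1965/(39013892/93) = -1910/4513 + 1965*(93/39013892) = -1910/4513 + 182745/39013892 = -73691805535/176069694596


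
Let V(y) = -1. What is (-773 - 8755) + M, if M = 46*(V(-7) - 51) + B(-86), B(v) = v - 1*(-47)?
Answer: -11959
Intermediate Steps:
B(v) = 47 + v (B(v) = v + 47 = 47 + v)
M = -2431 (M = 46*(-1 - 51) + (47 - 86) = 46*(-52) - 39 = -2392 - 39 = -2431)
(-773 - 8755) + M = (-773 - 8755) - 2431 = -9528 - 2431 = -11959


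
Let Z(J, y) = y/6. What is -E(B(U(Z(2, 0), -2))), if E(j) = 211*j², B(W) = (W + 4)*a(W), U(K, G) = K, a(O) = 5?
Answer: -84400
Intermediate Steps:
Z(J, y) = y/6 (Z(J, y) = y*(⅙) = y/6)
B(W) = 20 + 5*W (B(W) = (W + 4)*5 = (4 + W)*5 = 20 + 5*W)
-E(B(U(Z(2, 0), -2))) = -211*(20 + 5*((⅙)*0))² = -211*(20 + 5*0)² = -211*(20 + 0)² = -211*20² = -211*400 = -1*84400 = -84400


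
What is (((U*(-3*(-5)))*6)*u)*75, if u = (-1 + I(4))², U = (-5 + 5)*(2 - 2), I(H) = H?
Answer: 0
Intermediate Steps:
U = 0 (U = 0*0 = 0)
u = 9 (u = (-1 + 4)² = 3² = 9)
(((U*(-3*(-5)))*6)*u)*75 = (((0*(-3*(-5)))*6)*9)*75 = (((0*15)*6)*9)*75 = ((0*6)*9)*75 = (0*9)*75 = 0*75 = 0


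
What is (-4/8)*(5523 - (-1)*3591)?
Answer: -4557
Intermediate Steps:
(-4/8)*(5523 - (-1)*3591) = (-4*⅛)*(5523 - 1*(-3591)) = -(5523 + 3591)/2 = -½*9114 = -4557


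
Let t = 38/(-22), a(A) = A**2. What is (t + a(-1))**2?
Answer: 64/121 ≈ 0.52893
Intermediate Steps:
t = -19/11 (t = 38*(-1/22) = -19/11 ≈ -1.7273)
(t + a(-1))**2 = (-19/11 + (-1)**2)**2 = (-19/11 + 1)**2 = (-8/11)**2 = 64/121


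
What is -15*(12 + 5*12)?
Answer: -1080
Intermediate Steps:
-15*(12 + 5*12) = -15*(12 + 60) = -15*72 = -1080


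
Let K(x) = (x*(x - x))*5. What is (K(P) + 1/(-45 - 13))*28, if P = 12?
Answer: -14/29 ≈ -0.48276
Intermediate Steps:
K(x) = 0 (K(x) = (x*0)*5 = 0*5 = 0)
(K(P) + 1/(-45 - 13))*28 = (0 + 1/(-45 - 13))*28 = (0 + 1/(-58))*28 = (0 - 1/58)*28 = -1/58*28 = -14/29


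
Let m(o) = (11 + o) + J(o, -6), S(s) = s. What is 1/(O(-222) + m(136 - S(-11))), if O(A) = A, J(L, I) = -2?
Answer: -1/66 ≈ -0.015152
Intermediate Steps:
m(o) = 9 + o (m(o) = (11 + o) - 2 = 9 + o)
1/(O(-222) + m(136 - S(-11))) = 1/(-222 + (9 + (136 - 1*(-11)))) = 1/(-222 + (9 + (136 + 11))) = 1/(-222 + (9 + 147)) = 1/(-222 + 156) = 1/(-66) = -1/66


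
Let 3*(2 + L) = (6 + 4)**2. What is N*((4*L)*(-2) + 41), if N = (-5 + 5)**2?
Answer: 0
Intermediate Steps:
L = 94/3 (L = -2 + (6 + 4)**2/3 = -2 + (1/3)*10**2 = -2 + (1/3)*100 = -2 + 100/3 = 94/3 ≈ 31.333)
N = 0 (N = 0**2 = 0)
N*((4*L)*(-2) + 41) = 0*((4*(94/3))*(-2) + 41) = 0*((376/3)*(-2) + 41) = 0*(-752/3 + 41) = 0*(-629/3) = 0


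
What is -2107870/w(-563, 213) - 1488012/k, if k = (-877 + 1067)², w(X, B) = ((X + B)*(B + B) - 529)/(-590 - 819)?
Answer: -26859811627637/1350401725 ≈ -19890.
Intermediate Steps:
w(X, B) = 529/1409 - 2*B*(B + X)/1409 (w(X, B) = ((B + X)*(2*B) - 529)/(-1409) = (2*B*(B + X) - 529)*(-1/1409) = (-529 + 2*B*(B + X))*(-1/1409) = 529/1409 - 2*B*(B + X)/1409)
k = 36100 (k = 190² = 36100)
-2107870/w(-563, 213) - 1488012/k = -2107870/(529/1409 - 2/1409*213² - 2/1409*213*(-563)) - 1488012/36100 = -2107870/(529/1409 - 2/1409*45369 + 239838/1409) - 1488012*1/36100 = -2107870/(529/1409 - 90738/1409 + 239838/1409) - 372003/9025 = -2107870/149629/1409 - 372003/9025 = -2107870*1409/149629 - 372003/9025 = -2969988830/149629 - 372003/9025 = -26859811627637/1350401725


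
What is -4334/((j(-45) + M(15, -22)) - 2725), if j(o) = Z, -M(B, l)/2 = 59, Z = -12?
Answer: 4334/2855 ≈ 1.5180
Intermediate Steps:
M(B, l) = -118 (M(B, l) = -2*59 = -118)
j(o) = -12
-4334/((j(-45) + M(15, -22)) - 2725) = -4334/((-12 - 118) - 2725) = -4334/(-130 - 2725) = -4334/(-2855) = -4334*(-1/2855) = 4334/2855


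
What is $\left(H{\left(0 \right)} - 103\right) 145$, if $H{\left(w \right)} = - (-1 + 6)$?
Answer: $-15660$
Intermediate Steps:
$H{\left(w \right)} = -5$ ($H{\left(w \right)} = \left(-1\right) 5 = -5$)
$\left(H{\left(0 \right)} - 103\right) 145 = \left(-5 - 103\right) 145 = \left(-108\right) 145 = -15660$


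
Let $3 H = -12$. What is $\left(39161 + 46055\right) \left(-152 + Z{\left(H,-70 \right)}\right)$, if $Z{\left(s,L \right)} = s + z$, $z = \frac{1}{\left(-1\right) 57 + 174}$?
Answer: $- \frac{1555277216}{117} \approx -1.3293 \cdot 10^{7}$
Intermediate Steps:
$H = -4$ ($H = \frac{1}{3} \left(-12\right) = -4$)
$z = \frac{1}{117}$ ($z = \frac{1}{-57 + 174} = \frac{1}{117} \approx 0.008547$)
$Z{\left(s,L \right)} = \frac{1}{117} + s$ ($Z{\left(s,L \right)} = s + \frac{1}{117} = \frac{1}{117} + s$)
$\left(39161 + 46055\right) \left(-152 + Z{\left(H,-70 \right)}\right) = \left(39161 + 46055\right) \left(-152 + \left(\frac{1}{117} - 4\right)\right) = 85216 \left(-152 - \frac{467}{117}\right) = 85216 \left(- \frac{18251}{117}\right) = - \frac{1555277216}{117}$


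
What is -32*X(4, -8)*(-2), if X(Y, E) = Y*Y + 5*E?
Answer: -1536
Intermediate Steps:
X(Y, E) = Y**2 + 5*E
-32*X(4, -8)*(-2) = -32*(4**2 + 5*(-8))*(-2) = -32*(16 - 40)*(-2) = -32*(-24)*(-2) = 768*(-2) = -1536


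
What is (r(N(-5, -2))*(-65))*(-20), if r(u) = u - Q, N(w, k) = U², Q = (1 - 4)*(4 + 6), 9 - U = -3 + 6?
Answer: 85800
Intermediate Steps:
U = 6 (U = 9 - (-3 + 6) = 9 - 1*3 = 9 - 3 = 6)
Q = -30 (Q = -3*10 = -30)
N(w, k) = 36 (N(w, k) = 6² = 36)
r(u) = 30 + u (r(u) = u - 1*(-30) = u + 30 = 30 + u)
(r(N(-5, -2))*(-65))*(-20) = ((30 + 36)*(-65))*(-20) = (66*(-65))*(-20) = -4290*(-20) = 85800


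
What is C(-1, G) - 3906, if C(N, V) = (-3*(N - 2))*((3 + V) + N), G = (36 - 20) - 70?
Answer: -4374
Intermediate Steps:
G = -54 (G = 16 - 70 = -54)
C(N, V) = (6 - 3*N)*(3 + N + V) (C(N, V) = (-3*(-2 + N))*(3 + N + V) = (6 - 3*N)*(3 + N + V))
C(-1, G) - 3906 = (18 - 3*(-1) - 3*(-1)**2 + 6*(-54) - 3*(-1)*(-54)) - 3906 = (18 + 3 - 3*1 - 324 - 162) - 3906 = (18 + 3 - 3 - 324 - 162) - 3906 = -468 - 3906 = -4374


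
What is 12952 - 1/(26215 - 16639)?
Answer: 124028351/9576 ≈ 12952.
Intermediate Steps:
12952 - 1/(26215 - 16639) = 12952 - 1/9576 = 124028351/9576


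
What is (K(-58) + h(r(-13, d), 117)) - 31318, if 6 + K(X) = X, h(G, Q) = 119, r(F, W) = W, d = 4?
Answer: -31263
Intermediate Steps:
K(X) = -6 + X
(K(-58) + h(r(-13, d), 117)) - 31318 = ((-6 - 58) + 119) - 31318 = (-64 + 119) - 31318 = 55 - 31318 = -31263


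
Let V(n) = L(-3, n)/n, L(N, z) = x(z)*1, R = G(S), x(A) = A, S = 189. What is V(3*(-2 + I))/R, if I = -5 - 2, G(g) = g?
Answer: 1/189 ≈ 0.0052910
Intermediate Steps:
R = 189
I = -7
L(N, z) = z (L(N, z) = z*1 = z)
V(n) = 1 (V(n) = n/n = 1)
V(3*(-2 + I))/R = 1/189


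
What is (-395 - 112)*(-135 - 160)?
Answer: 149565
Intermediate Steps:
(-395 - 112)*(-135 - 160) = -507*(-295) = 149565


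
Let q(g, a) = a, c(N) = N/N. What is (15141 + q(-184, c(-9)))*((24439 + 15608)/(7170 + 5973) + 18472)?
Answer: 1225581078702/4381 ≈ 2.7975e+8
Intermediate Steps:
c(N) = 1
(15141 + q(-184, c(-9)))*((24439 + 15608)/(7170 + 5973) + 18472) = (15141 + 1)*((24439 + 15608)/(7170 + 5973) + 18472) = 15142*(40047/13143 + 18472) = 15142*(40047*(1/13143) + 18472) = 15142*(13349/4381 + 18472) = 15142*(80939181/4381) = 1225581078702/4381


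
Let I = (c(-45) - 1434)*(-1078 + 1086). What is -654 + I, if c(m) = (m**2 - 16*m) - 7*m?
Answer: 12354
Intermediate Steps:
c(m) = m**2 - 23*m
I = 13008 (I = (-45*(-23 - 45) - 1434)*(-1078 + 1086) = (-45*(-68) - 1434)*8 = (3060 - 1434)*8 = 1626*8 = 13008)
-654 + I = -654 + 13008 = 12354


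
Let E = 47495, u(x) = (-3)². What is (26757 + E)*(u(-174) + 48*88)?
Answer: 314308716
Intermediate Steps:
u(x) = 9
(26757 + E)*(u(-174) + 48*88) = (26757 + 47495)*(9 + 48*88) = 74252*(9 + 4224) = 74252*4233 = 314308716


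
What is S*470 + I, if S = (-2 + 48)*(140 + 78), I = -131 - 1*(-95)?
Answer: 4713124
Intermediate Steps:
I = -36 (I = -131 + 95 = -36)
S = 10028 (S = 46*218 = 10028)
S*470 + I = 10028*470 - 36 = 4713160 - 36 = 4713124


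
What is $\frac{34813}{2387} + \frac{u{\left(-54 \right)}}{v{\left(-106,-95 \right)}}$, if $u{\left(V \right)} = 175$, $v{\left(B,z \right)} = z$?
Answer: $\frac{18642}{1463} \approx 12.742$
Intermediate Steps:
$\frac{34813}{2387} + \frac{u{\left(-54 \right)}}{v{\left(-106,-95 \right)}} = \frac{34813}{2387} + \frac{175}{-95} = 34813 \cdot \frac{1}{2387} + 175 \left(- \frac{1}{95}\right) = \frac{1123}{77} - \frac{35}{19} = \frac{18642}{1463}$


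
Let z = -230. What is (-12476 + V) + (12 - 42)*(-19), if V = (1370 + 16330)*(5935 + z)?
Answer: 100966594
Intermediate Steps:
V = 100978500 (V = (1370 + 16330)*(5935 - 230) = 17700*5705 = 100978500)
(-12476 + V) + (12 - 42)*(-19) = (-12476 + 100978500) + (12 - 42)*(-19) = 100966024 - 30*(-19) = 100966024 + 570 = 100966594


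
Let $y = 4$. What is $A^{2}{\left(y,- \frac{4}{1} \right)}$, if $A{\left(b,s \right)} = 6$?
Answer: $36$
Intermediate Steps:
$A^{2}{\left(y,- \frac{4}{1} \right)} = 6^{2} = 36$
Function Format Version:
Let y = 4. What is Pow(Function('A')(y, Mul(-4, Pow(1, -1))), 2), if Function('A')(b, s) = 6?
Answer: 36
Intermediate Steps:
Pow(Function('A')(y, Mul(-4, Pow(1, -1))), 2) = Pow(6, 2) = 36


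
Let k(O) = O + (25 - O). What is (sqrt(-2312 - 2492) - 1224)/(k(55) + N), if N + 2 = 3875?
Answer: -612/1949 + I*sqrt(1201)/1949 ≈ -0.31401 + 0.017781*I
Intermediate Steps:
N = 3873 (N = -2 + 3875 = 3873)
k(O) = 25
(sqrt(-2312 - 2492) - 1224)/(k(55) + N) = (sqrt(-2312 - 2492) - 1224)/(25 + 3873) = (sqrt(-4804) - 1224)/3898 = (2*I*sqrt(1201) - 1224)*(1/3898) = (-1224 + 2*I*sqrt(1201))*(1/3898) = -612/1949 + I*sqrt(1201)/1949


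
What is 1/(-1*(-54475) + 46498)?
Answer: 1/100973 ≈ 9.9036e-6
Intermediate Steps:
1/(-1*(-54475) + 46498) = 1/(54475 + 46498) = 1/100973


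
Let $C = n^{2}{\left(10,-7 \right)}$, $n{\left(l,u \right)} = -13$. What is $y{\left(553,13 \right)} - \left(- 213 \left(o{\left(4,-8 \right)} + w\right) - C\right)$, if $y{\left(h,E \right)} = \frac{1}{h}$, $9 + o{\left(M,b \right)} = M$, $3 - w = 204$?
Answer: $- \frac{24171076}{553} \approx -43709.0$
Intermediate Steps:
$w = -201$ ($w = 3 - 204 = -201$)
$o{\left(M,b \right)} = -9 + M$
$C = 169$ ($C = \left(-13\right)^{2} = 169$)
$y{\left(553,13 \right)} - \left(- 213 \left(o{\left(4,-8 \right)} + w\right) - C\right) = \frac{1}{553} - \left(- 213 \left(\left(-9 + 4\right) - 201\right) - 169\right) = \frac{1}{553} - \left(- 213 \left(-5 - 201\right) - 169\right) = \frac{1}{553} - \left(\left(-213\right) \left(-206\right) - 169\right) = \frac{1}{553} - \left(43878 - 169\right) = \frac{1}{553} - 43709 = - \frac{24171076}{553}$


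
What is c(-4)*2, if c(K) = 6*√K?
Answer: 24*I ≈ 24.0*I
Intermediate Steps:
c(-4)*2 = (6*√(-4))*2 = (6*(2*I))*2 = (12*I)*2 = 24*I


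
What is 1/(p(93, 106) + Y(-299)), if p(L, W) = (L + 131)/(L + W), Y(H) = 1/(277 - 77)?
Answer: 39800/44999 ≈ 0.88446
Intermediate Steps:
Y(H) = 1/200
p(L, W) = (131 + L)/(L + W)
1/(p(93, 106) + Y(-299)) = 1/((131 + 93)/(93 + 106) + 1/200) = 1/(224/199 + 1/200) = 1/(44999/39800) = 39800/44999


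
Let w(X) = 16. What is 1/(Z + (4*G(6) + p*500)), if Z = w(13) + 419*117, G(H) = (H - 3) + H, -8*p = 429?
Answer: 2/44525 ≈ 4.4919e-5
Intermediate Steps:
p = -429/8 (p = -⅛*429 = -429/8 ≈ -53.625)
G(H) = -3 + 2*H (G(H) = (-3 + H) + H = -3 + 2*H)
Z = 49039 (Z = 16 + 419*117 = 16 + 49023 = 49039)
1/(Z + (4*G(6) + p*500)) = 1/(49039 + (4*(-3 + 2*6) - 429/8*500)) = 1/(49039 + (4*(-3 + 12) - 53625/2)) = 1/(49039 + (4*9 - 53625/2)) = 1/(49039 + (36 - 53625/2)) = 1/(49039 - 53553/2) = 1/(44525/2) = 2/44525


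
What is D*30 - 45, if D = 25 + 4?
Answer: 825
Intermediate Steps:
D = 29
D*30 - 45 = 29*30 - 45 = 870 - 45 = 825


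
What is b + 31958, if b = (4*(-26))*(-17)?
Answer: 33726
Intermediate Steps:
b = 1768 (b = -104*(-17) = 1768)
b + 31958 = 1768 + 31958 = 33726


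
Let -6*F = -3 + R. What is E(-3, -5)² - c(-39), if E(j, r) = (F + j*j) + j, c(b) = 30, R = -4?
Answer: 769/36 ≈ 21.361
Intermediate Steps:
F = 7/6 (F = -(-3 - 4)/6 = -⅙*(-7) = 7/6 ≈ 1.1667)
E(j, r) = 7/6 + j + j² (E(j, r) = (7/6 + j*j) + j = (7/6 + j²) + j = 7/6 + j + j²)
E(-3, -5)² - c(-39) = (7/6 - 3 + (-3)²)² - 1*30 = (7/6 - 3 + 9)² - 30 = (43/6)² - 30 = 1849/36 - 30 = 769/36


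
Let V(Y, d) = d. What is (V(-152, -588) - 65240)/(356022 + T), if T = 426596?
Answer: -32914/391309 ≈ -0.084113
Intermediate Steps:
(V(-152, -588) - 65240)/(356022 + T) = (-588 - 65240)/(356022 + 426596) = -65828/782618 = -65828*1/782618 = -32914/391309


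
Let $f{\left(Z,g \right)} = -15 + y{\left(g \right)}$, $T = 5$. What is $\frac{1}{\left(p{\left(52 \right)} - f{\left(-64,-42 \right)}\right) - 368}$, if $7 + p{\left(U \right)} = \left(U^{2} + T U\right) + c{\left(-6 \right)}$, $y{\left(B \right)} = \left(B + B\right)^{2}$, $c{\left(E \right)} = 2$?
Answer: $- \frac{1}{4450} \approx -0.00022472$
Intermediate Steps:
$y{\left(B \right)} = 4 B^{2}$ ($y{\left(B \right)} = \left(2 B\right)^{2} = 4 B^{2}$)
$f{\left(Z,g \right)} = -15 + 4 g^{2}$
$p{\left(U \right)} = -5 + U^{2} + 5 U$ ($p{\left(U \right)} = -7 + \left(\left(U^{2} + 5 U\right) + 2\right) = -7 + \left(2 + U^{2} + 5 U\right) = -5 + U^{2} + 5 U$)
$\frac{1}{\left(p{\left(52 \right)} - f{\left(-64,-42 \right)}\right) - 368} = \frac{1}{\left(\left(-5 + 52^{2} + 5 \cdot 52\right) - \left(-15 + 4 \left(-42\right)^{2}\right)\right) - 368} = \frac{1}{\left(\left(-5 + 2704 + 260\right) - \left(-15 + 4 \cdot 1764\right)\right) - 368} = \frac{1}{\left(2959 - \left(-15 + 7056\right)\right) - 368} = \frac{1}{\left(2959 - 7041\right) - 368} = \frac{1}{-4082 - 368} = \frac{1}{-4450} = - \frac{1}{4450}$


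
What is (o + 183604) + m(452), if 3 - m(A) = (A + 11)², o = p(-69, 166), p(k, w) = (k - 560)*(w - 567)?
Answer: 221467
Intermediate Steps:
p(k, w) = (-567 + w)*(-560 + k) (p(k, w) = (-560 + k)*(-567 + w) = (-567 + w)*(-560 + k))
o = 252229 (o = 317520 - 567*(-69) - 560*166 - 69*166 = 317520 + 39123 - 92960 - 11454 = 252229)
m(A) = 3 - (11 + A)² (m(A) = 3 - (A + 11)² = 3 - (11 + A)²)
(o + 183604) + m(452) = (252229 + 183604) + (3 - (11 + 452)²) = 435833 + (3 - 1*463²) = 435833 + (3 - 1*214369) = 435833 + (3 - 214369) = 435833 - 214366 = 221467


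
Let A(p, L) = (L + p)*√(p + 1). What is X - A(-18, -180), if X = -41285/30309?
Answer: -41285/30309 + 198*I*√17 ≈ -1.3621 + 816.38*I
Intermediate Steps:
X = -41285/30309 (X = -41285*1/30309 = -41285/30309 ≈ -1.3621)
A(p, L) = √(1 + p)*(L + p) (A(p, L) = (L + p)*√(1 + p) = √(1 + p)*(L + p))
X - A(-18, -180) = -41285/30309 - √(1 - 18)*(-180 - 18) = -41285/30309 - √(-17)*(-198) = -41285/30309 - I*√17*(-198) = -41285/30309 - (-198)*I*√17 = -41285/30309 + 198*I*√17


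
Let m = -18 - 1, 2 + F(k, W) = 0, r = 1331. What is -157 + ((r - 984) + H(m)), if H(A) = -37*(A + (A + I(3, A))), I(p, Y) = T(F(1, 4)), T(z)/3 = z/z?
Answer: 1485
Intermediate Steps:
F(k, W) = -2 (F(k, W) = -2 + 0 = -2)
m = -19
T(z) = 3 (T(z) = 3*(z/z) = 3*1 = 3)
I(p, Y) = 3
H(A) = -111 - 74*A (H(A) = -37*(A + (A + 3)) = -37*(A + (3 + A)) = -37*(3 + 2*A) = -111 - 74*A)
-157 + ((r - 984) + H(m)) = -157 + ((1331 - 984) + (-111 - 74*(-19))) = -157 + (347 + (-111 + 1406)) = -157 + (347 + 1295) = -157 + 1642 = 1485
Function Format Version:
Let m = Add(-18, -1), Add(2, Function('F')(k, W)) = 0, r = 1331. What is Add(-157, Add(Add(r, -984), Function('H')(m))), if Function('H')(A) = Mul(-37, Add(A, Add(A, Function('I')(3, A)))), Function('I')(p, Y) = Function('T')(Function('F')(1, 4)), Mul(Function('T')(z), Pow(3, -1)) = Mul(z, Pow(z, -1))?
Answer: 1485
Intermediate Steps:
Function('F')(k, W) = -2 (Function('F')(k, W) = Add(-2, 0) = -2)
m = -19
Function('T')(z) = 3 (Function('T')(z) = Mul(3, Mul(z, Pow(z, -1))) = Mul(3, 1) = 3)
Function('I')(p, Y) = 3
Function('H')(A) = Add(-111, Mul(-74, A)) (Function('H')(A) = Mul(-37, Add(A, Add(A, 3))) = Mul(-37, Add(A, Add(3, A))) = Mul(-37, Add(3, Mul(2, A))) = Add(-111, Mul(-74, A)))
Add(-157, Add(Add(r, -984), Function('H')(m))) = Add(-157, Add(Add(1331, -984), Add(-111, Mul(-74, -19)))) = Add(-157, Add(347, Add(-111, 1406))) = Add(-157, Add(347, 1295)) = Add(-157, 1642) = 1485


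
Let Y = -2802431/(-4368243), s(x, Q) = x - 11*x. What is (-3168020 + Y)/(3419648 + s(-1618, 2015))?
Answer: -13838678386429/15008531610204 ≈ -0.92205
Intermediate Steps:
s(x, Q) = -10*x
Y = 2802431/4368243 (Y = -2802431*(-1/4368243) = 2802431/4368243 ≈ 0.64155)
(-3168020 + Y)/(3419648 + s(-1618, 2015)) = (-3168020 + 2802431/4368243)/(3419648 - 10*(-1618)) = -13838678386429/(4368243*(3419648 + 16180)) = -13838678386429/4368243/3435828 = -13838678386429/4368243*1/3435828 = -13838678386429/15008531610204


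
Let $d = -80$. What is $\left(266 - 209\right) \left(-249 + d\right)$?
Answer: $-18753$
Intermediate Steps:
$\left(266 - 209\right) \left(-249 + d\right) = \left(266 - 209\right) \left(-249 - 80\right) = 57 \left(-329\right) = -18753$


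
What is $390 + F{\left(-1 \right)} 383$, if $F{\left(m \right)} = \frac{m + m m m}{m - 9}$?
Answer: $\frac{2333}{5} \approx 466.6$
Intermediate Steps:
$F{\left(m \right)} = \frac{m + m^{3}}{-9 + m}$ ($F{\left(m \right)} = \frac{m + m^{2} m}{-9 + m} = \frac{m + m^{3}}{-9 + m}$)
$390 + F{\left(-1 \right)} 383 = 390 + \frac{-1 + \left(-1\right)^{3}}{-9 - 1} \cdot 383 = 390 + \frac{-1 - 1}{-10} \cdot 383 = 390 + \left(- \frac{1}{10}\right) \left(-2\right) 383 = 390 + \frac{1}{5} \cdot 383 = 390 + \frac{383}{5} = \frac{2333}{5}$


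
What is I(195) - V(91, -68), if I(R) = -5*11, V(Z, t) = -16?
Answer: -39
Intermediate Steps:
I(R) = -55
I(195) - V(91, -68) = -55 - 1*(-16) = -55 + 16 = -39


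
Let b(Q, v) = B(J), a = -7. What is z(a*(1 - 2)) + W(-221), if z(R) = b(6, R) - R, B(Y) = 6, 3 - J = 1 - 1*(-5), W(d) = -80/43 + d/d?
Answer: -80/43 ≈ -1.8605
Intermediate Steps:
W(d) = -37/43 (W(d) = -80*1/43 + 1 = -80/43 + 1 = -37/43)
J = -3 (J = 3 - (1 - 1*(-5)) = 3 - (1 + 5) = 3 - 1*6 = 3 - 6 = -3)
b(Q, v) = 6
z(R) = 6 - R
z(a*(1 - 2)) + W(-221) = (6 - (-7)*(1 - 2)) - 37/43 = (6 - (-7)*(-1)) - 37/43 = (6 - 1*7) - 37/43 = (6 - 7) - 37/43 = -1 - 37/43 = -80/43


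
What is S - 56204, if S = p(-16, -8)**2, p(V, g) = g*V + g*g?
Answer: -19340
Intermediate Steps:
p(V, g) = g**2 + V*g (p(V, g) = V*g + g**2 = g**2 + V*g)
S = 36864 (S = (-8*(-16 - 8))**2 = (-8*(-24))**2 = 192**2 = 36864)
S - 56204 = 36864 - 56204 = -19340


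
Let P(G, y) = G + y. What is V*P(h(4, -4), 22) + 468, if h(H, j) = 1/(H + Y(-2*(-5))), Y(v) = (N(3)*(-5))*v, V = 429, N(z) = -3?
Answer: 138723/14 ≈ 9908.8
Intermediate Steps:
Y(v) = 15*v (Y(v) = (-3*(-5))*v = 15*v)
h(H, j) = 1/(150 + H) (h(H, j) = 1/(H + 15*(-2*(-5))) = 1/(H + 15*10) = 1/(H + 150) = 1/(150 + H))
V*P(h(4, -4), 22) + 468 = 429*(1/(150 + 4) + 22) + 468 = 429*(1/154 + 22) + 468 = 429*(3389/154) + 468 = 132171/14 + 468 = 138723/14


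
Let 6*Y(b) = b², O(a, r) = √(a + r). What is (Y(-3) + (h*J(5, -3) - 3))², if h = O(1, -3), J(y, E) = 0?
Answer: 9/4 ≈ 2.2500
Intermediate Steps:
h = I*√2 (h = √(1 - 3) = √(-2) = I*√2 ≈ 1.4142*I)
Y(b) = b²/6
(Y(-3) + (h*J(5, -3) - 3))² = ((⅙)*(-3)² + ((I*√2)*0 - 3))² = ((⅙)*9 + (0 - 3))² = (3/2 - 3)² = (-3/2)² = 9/4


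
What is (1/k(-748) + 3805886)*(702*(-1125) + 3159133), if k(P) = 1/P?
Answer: 9015829289854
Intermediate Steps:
(1/k(-748) + 3805886)*(702*(-1125) + 3159133) = (1/(1/(-748)) + 3805886)*(702*(-1125) + 3159133) = (1/(-1/748) + 3805886)*(-789750 + 3159133) = (-748 + 3805886)*2369383 = 3805138*2369383 = 9015829289854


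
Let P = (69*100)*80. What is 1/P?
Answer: 1/552000 ≈ 1.8116e-6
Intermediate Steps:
P = 552000 (P = 6900*80 = 552000)
1/P = 1/552000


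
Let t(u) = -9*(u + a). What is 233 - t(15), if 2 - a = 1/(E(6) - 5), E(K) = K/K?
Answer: 1553/4 ≈ 388.25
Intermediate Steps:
E(K) = 1
a = 9/4 (a = 2 - 1/(1 - 5) = 2 - 1/(-4) = 2 - 1*(-¼) = 2 + ¼ = 9/4 ≈ 2.2500)
t(u) = -81/4 - 9*u (t(u) = -9*(u + 9/4) = -9*(9/4 + u) = -81/4 - 9*u)
233 - t(15) = 233 - (-81/4 - 9*15) = 233 - (-81/4 - 135) = 233 - 1*(-621/4) = 233 + 621/4 = 1553/4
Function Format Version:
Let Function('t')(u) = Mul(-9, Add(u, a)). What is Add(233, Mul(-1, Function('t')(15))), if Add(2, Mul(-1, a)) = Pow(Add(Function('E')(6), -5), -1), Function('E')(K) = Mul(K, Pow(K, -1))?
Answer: Rational(1553, 4) ≈ 388.25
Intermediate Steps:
Function('E')(K) = 1
a = Rational(9, 4) (a = Add(2, Mul(-1, Pow(Add(1, -5), -1))) = Add(2, Mul(-1, Pow(-4, -1))) = Add(2, Mul(-1, Rational(-1, 4))) = Add(2, Rational(1, 4)) = Rational(9, 4) ≈ 2.2500)
Function('t')(u) = Add(Rational(-81, 4), Mul(-9, u)) (Function('t')(u) = Mul(-9, Add(u, Rational(9, 4))) = Mul(-9, Add(Rational(9, 4), u)) = Add(Rational(-81, 4), Mul(-9, u)))
Add(233, Mul(-1, Function('t')(15))) = Add(233, Mul(-1, Add(Rational(-81, 4), Mul(-9, 15)))) = Add(233, Mul(-1, Add(Rational(-81, 4), -135))) = Add(233, Mul(-1, Rational(-621, 4))) = Add(233, Rational(621, 4)) = Rational(1553, 4)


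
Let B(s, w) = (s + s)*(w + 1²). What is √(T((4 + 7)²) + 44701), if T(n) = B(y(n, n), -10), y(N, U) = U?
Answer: √42523 ≈ 206.21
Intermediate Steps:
B(s, w) = 2*s*(1 + w) (B(s, w) = (2*s)*(w + 1) = (2*s)*(1 + w) = 2*s*(1 + w))
T(n) = -18*n (T(n) = 2*n*(1 - 10) = 2*n*(-9) = -18*n)
√(T((4 + 7)²) + 44701) = √(-18*(4 + 7)² + 44701) = √(-18*11² + 44701) = √(-18*121 + 44701) = √(-2178 + 44701) = √42523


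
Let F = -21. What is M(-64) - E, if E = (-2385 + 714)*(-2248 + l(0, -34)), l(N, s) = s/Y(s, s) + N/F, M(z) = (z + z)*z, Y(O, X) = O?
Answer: -3746545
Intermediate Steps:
M(z) = 2*z² (M(z) = (2*z)*z = 2*z²)
l(N, s) = 1 - N/21 (l(N, s) = s/s + N/(-21) = 1 + N*(-1/21) = 1 - N/21)
E = 3754737 (E = (-2385 + 714)*(-2248 + (1 - 1/21*0)) = -1671*(-2248 + (1 + 0)) = -1671*(-2248 + 1) = -1671*(-2247) = 3754737)
M(-64) - E = 2*(-64)² - 1*3754737 = 2*4096 - 3754737 = 8192 - 3754737 = -3746545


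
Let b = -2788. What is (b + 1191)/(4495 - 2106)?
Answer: -1597/2389 ≈ -0.66848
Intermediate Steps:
(b + 1191)/(4495 - 2106) = (-2788 + 1191)/(4495 - 2106) = -1597/2389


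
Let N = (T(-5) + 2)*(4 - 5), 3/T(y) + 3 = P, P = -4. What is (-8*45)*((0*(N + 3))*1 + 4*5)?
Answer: -7200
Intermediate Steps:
T(y) = -3/7 (T(y) = 3/(-3 - 4) = 3/(-7) = 3*(-1/7) = -3/7)
N = -11/7 (N = (-3/7 + 2)*(4 - 5) = (11/7)*(-1) = -11/7 ≈ -1.5714)
(-8*45)*((0*(N + 3))*1 + 4*5) = (-8*45)*((0*(-11/7 + 3))*1 + 4*5) = -360*((0*(10/7))*1 + 20) = -360*(0*1 + 20) = -360*(0 + 20) = -360*20 = -7200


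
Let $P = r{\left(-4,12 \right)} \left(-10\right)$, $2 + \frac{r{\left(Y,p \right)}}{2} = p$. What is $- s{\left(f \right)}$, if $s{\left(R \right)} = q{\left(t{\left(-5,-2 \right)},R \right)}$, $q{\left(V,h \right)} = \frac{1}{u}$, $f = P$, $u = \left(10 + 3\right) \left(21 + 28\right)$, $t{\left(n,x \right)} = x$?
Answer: $- \frac{1}{637} \approx -0.0015699$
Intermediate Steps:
$r{\left(Y,p \right)} = -4 + 2 p$
$P = -200$ ($P = \left(-4 + 2 \cdot 12\right) \left(-10\right) = \left(-4 + 24\right) \left(-10\right) = 20 \left(-10\right) = -200$)
$u = 637$ ($u = 13 \cdot 49 = 637$)
$f = -200$
$q{\left(V,h \right)} = \frac{1}{637}$
$s{\left(R \right)} = \frac{1}{637}$
$- s{\left(f \right)} = \left(-1\right) \frac{1}{637} = - \frac{1}{637}$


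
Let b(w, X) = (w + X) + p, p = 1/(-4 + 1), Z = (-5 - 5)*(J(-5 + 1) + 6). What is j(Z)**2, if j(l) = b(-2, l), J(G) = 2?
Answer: 61009/9 ≈ 6778.8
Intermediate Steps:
Z = -80 (Z = (-5 - 5)*(2 + 6) = -10*8 = -80)
p = -1/3 (p = 1/(-3) = -1/3 ≈ -0.33333)
b(w, X) = -1/3 + X + w (b(w, X) = (w + X) - 1/3 = (X + w) - 1/3 = -1/3 + X + w)
j(l) = -7/3 + l (j(l) = -1/3 + l - 2 = -7/3 + l)
j(Z)**2 = (-7/3 - 80)**2 = (-247/3)**2 = 61009/9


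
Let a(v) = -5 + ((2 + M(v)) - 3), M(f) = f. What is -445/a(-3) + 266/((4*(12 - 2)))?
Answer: 10097/180 ≈ 56.094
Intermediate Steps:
a(v) = -6 + v (a(v) = -5 + ((2 + v) - 3) = -5 + (-1 + v) = -6 + v)
-445/a(-3) + 266/((4*(12 - 2))) = -445/(-6 - 3) + 266/((4*(12 - 2))) = -445/(-9) + 266/((4*10)) = -445*(-1/9) + 266/40 = 445/9 + 266*(1/40) = 445/9 + 133/20 = 10097/180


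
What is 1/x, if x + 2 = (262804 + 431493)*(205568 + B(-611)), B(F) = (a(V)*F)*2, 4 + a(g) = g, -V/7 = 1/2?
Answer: 1/149088477699 ≈ 6.7074e-12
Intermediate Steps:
V = -7/2 ≈ -3.5000
a(g) = -4 + g
B(F) = -15*F (B(F) = ((-4 - 7/2)*F)*2 = -15*F/2*2 = -15*F)
x = 149088477699 (x = -2 + (262804 + 431493)*(205568 - 15*(-611)) = -2 + 694297*(205568 + 9165) = -2 + 694297*214733 = -2 + 149088477701 = 149088477699)
1/x = 1/149088477699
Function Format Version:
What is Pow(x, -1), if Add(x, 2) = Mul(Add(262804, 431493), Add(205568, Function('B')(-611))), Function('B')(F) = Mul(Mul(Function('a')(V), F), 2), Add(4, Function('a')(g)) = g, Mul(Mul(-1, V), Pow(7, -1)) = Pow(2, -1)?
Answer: Rational(1, 149088477699) ≈ 6.7074e-12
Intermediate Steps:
V = Rational(-7, 2) (V = Mul(-7, Pow(2, -1)) = Mul(-7, Rational(1, 2)) = Rational(-7, 2) ≈ -3.5000)
Function('a')(g) = Add(-4, g)
Function('B')(F) = Mul(-15, F) (Function('B')(F) = Mul(Mul(Add(-4, Rational(-7, 2)), F), 2) = Mul(Mul(Rational(-15, 2), F), 2) = Mul(-15, F))
x = 149088477699 (x = Add(-2, Mul(Add(262804, 431493), Add(205568, Mul(-15, -611)))) = Add(-2, Mul(694297, Add(205568, 9165))) = Add(-2, Mul(694297, 214733)) = Add(-2, 149088477701) = 149088477699)
Pow(x, -1) = Pow(149088477699, -1) = Rational(1, 149088477699)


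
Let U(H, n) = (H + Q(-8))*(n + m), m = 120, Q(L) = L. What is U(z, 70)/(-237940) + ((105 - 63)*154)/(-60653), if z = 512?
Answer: -367356360/721588741 ≈ -0.50909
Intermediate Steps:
U(H, n) = (-8 + H)*(120 + n) (U(H, n) = (H - 8)*(n + 120) = (-8 + H)*(120 + n))
U(z, 70)/(-237940) + ((105 - 63)*154)/(-60653) = (-960 - 8*70 + 120*512 + 512*70)/(-237940) + ((105 - 63)*154)/(-60653) = (-960 - 560 + 61440 + 35840)*(-1/237940) + (42*154)*(-1/60653) = 95760*(-1/237940) + 6468*(-1/60653) = -4788/11897 - 6468/60653 = -367356360/721588741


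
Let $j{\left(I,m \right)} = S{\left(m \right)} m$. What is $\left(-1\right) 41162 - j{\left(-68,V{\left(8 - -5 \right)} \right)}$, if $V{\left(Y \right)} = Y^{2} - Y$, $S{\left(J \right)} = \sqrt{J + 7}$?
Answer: $-41162 - 156 \sqrt{163} \approx -43154.0$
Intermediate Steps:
$S{\left(J \right)} = \sqrt{7 + J}$
$j{\left(I,m \right)} = m \sqrt{7 + m}$ ($j{\left(I,m \right)} = \sqrt{7 + m} m = m \sqrt{7 + m}$)
$\left(-1\right) 41162 - j{\left(-68,V{\left(8 - -5 \right)} \right)} = \left(-1\right) 41162 - \left(8 - -5\right) \left(-1 + \left(8 - -5\right)\right) \sqrt{7 + \left(8 - -5\right) \left(-1 + \left(8 - -5\right)\right)} = -41162 - \left(8 + 5\right) \left(-1 + \left(8 + 5\right)\right) \sqrt{7 + \left(8 + 5\right) \left(-1 + \left(8 + 5\right)\right)} = -41162 - 13 \left(-1 + 13\right) \sqrt{7 + 13 \left(-1 + 13\right)} = -41162 - 13 \cdot 12 \sqrt{7 + 13 \cdot 12} = -41162 - 156 \sqrt{7 + 156} = -41162 - 156 \sqrt{163}$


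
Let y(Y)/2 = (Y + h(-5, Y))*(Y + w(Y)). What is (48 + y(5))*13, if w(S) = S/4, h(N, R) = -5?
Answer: 624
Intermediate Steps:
w(S) = S/4 (w(S) = S*(¼) = S/4)
y(Y) = 5*Y*(-5 + Y)/2 (y(Y) = 2*((Y - 5)*(Y + Y/4)) = 2*((-5 + Y)*(5*Y/4)) = 2*(5*Y*(-5 + Y)/4) = 5*Y*(-5 + Y)/2)
(48 + y(5))*13 = (48 + (5/2)*5*(-5 + 5))*13 = (48 + (5/2)*5*0)*13 = (48 + 0)*13 = 48*13 = 624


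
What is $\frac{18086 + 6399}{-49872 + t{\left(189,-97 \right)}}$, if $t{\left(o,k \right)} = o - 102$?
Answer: $- \frac{4897}{9957} \approx -0.49181$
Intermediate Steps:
$t{\left(o,k \right)} = -102 + o$
$\frac{18086 + 6399}{-49872 + t{\left(189,-97 \right)}} = \frac{18086 + 6399}{-49872 + \left(-102 + 189\right)} = \frac{24485}{-49872 + 87} = \frac{24485}{-49785} = 24485 \left(- \frac{1}{49785}\right) = - \frac{4897}{9957}$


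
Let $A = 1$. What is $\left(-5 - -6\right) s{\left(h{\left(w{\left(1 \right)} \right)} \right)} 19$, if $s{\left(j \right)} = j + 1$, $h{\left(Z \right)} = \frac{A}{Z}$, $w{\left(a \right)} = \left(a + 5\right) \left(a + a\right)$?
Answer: $\frac{247}{12} \approx 20.583$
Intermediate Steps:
$w{\left(a \right)} = 2 a \left(5 + a\right)$ ($w{\left(a \right)} = \left(5 + a\right) 2 a = 2 a \left(5 + a\right)$)
$h{\left(Z \right)} = \frac{1}{Z}$ ($h{\left(Z \right)} = 1 \frac{1}{Z} = \frac{1}{Z}$)
$s{\left(j \right)} = 1 + j$
$\left(-5 - -6\right) s{\left(h{\left(w{\left(1 \right)} \right)} \right)} 19 = \left(-5 - -6\right) \left(1 + \frac{1}{2 \cdot 1 \left(5 + 1\right)}\right) 19 = \left(-5 + 6\right) \left(1 + \frac{1}{2 \cdot 1 \cdot 6}\right) 19 = 1 \left(1 + \frac{1}{12}\right) 19 = 1 \cdot \frac{13}{12} \cdot 19 = \frac{13}{12} \cdot 19 = \frac{247}{12}$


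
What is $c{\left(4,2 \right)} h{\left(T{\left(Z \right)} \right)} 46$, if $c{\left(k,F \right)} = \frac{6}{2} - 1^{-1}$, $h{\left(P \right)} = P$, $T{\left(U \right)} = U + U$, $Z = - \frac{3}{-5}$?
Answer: $\frac{552}{5} \approx 110.4$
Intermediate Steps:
$Z = \frac{3}{5}$ ($Z = \left(-3\right) \left(- \frac{1}{5}\right) = \frac{3}{5} \approx 0.6$)
$T{\left(U \right)} = 2 U$
$c{\left(k,F \right)} = 2$ ($c{\left(k,F \right)} = 6 \cdot \frac{1}{2} - 1 = 3 - 1 = 2$)
$c{\left(4,2 \right)} h{\left(T{\left(Z \right)} \right)} 46 = 2 \cdot 2 \cdot \frac{3}{5} \cdot 46 = 2 \cdot \frac{6}{5} \cdot 46 = \frac{12}{5} \cdot 46 = \frac{552}{5}$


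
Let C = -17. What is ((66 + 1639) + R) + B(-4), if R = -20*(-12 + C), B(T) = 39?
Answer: 2324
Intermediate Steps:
R = 580 (R = -20*(-12 - 17) = -20*(-29) = 580)
((66 + 1639) + R) + B(-4) = ((66 + 1639) + 580) + 39 = (1705 + 580) + 39 = 2285 + 39 = 2324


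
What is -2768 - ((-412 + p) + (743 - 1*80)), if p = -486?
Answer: -2533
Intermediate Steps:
-2768 - ((-412 + p) + (743 - 1*80)) = -2768 - ((-412 - 486) + (743 - 1*80)) = -2768 - (-898 + (743 - 80)) = -2768 - (-898 + 663) = -2768 - 1*(-235) = -2768 + 235 = -2533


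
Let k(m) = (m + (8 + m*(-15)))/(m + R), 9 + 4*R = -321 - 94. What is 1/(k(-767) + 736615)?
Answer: 97/71450461 ≈ 1.3576e-6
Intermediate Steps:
R = -106 (R = -9/4 + (-321 - 94)/4 = -9/4 + (¼)*(-415) = -9/4 - 415/4 = -106)
k(m) = (8 - 14*m)/(-106 + m) (k(m) = (m + (8 + m*(-15)))/(m - 106) = (m + (8 - 15*m))/(-106 + m) = (8 - 14*m)/(-106 + m))
1/(k(-767) + 736615) = 1/(2*(4 - 7*(-767))/(-106 - 767) + 736615) = 1/(2*(4 + 5369)/(-873) + 736615) = 1/(2*(-1/873)*5373 + 736615) = 1/(-1194/97 + 736615) = 1/(71450461/97) = 97/71450461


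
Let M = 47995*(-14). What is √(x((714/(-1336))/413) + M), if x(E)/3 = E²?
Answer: I*√1043712728558117/39412 ≈ 819.71*I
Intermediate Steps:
M = -671930
x(E) = 3*E²
√(x((714/(-1336))/413) + M) = √(3*((714/(-1336))/413)² - 671930) = √(3*((714*(-1/1336))*(1/413))² - 671930) = √(3*(-357/668*1/413)² - 671930) = √(3*(-51/39412)² - 671930) = √(3*(2601/1553305744) - 671930) = √(7803/1553305744 - 671930) = √(-1043712728558117/1553305744) = I*√1043712728558117/39412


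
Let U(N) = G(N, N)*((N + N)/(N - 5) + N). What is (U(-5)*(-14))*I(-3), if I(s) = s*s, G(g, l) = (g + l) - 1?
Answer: -5544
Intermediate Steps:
G(g, l) = -1 + g + l
I(s) = s²
U(N) = (-1 + 2*N)*(N + 2*N/(-5 + N)) (U(N) = (-1 + N + N)*((N + N)/(N - 5) + N) = (-1 + 2*N)*((2*N)/(-5 + N) + N) = (-1 + 2*N)*(2*N/(-5 + N) + N) = (-1 + 2*N)*(N + 2*N/(-5 + N)))
(U(-5)*(-14))*I(-3) = (-5*(-1 + 2*(-5))*(-3 - 5)/(-5 - 5)*(-14))*(-3)² = (-5*(-1 - 10)*(-8)/(-10)*(-14))*9 = (-5*(-⅒)*(-11)*(-8)*(-14))*9 = (44*(-14))*9 = -616*9 = -5544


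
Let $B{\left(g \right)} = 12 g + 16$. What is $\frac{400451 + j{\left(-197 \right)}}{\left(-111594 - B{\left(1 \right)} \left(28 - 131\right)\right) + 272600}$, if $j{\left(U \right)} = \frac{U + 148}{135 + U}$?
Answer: $\frac{24828011}{10161180} \approx 2.4434$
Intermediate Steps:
$B{\left(g \right)} = 16 + 12 g$
$j{\left(U \right)} = \frac{148 + U}{135 + U}$
$\frac{400451 + j{\left(-197 \right)}}{\left(-111594 - B{\left(1 \right)} \left(28 - 131\right)\right) + 272600} = \frac{400451 + \frac{148 - 197}{135 - 197}}{\left(-111594 - \left(16 + 12 \cdot 1\right) \left(28 - 131\right)\right) + 272600} = \frac{400451 + \frac{1}{-62} \left(-49\right)}{\left(-111594 - \left(16 + 12\right) \left(-103\right)\right) + 272600} = \frac{400451 - - \frac{49}{62}}{\left(-111594 - 28 \left(-103\right)\right) + 272600} = \frac{400451 + \frac{49}{62}}{\left(-111594 - -2884\right) + 272600} = \frac{24828011}{62 \left(\left(-111594 + 2884\right) + 272600\right)} = \frac{24828011}{62 \left(-108710 + 272600\right)} = \frac{24828011}{62 \cdot 163890} = \frac{24828011}{62} \cdot \frac{1}{163890} = \frac{24828011}{10161180}$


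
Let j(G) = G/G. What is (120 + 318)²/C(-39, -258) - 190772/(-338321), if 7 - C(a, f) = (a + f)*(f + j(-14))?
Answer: -25172376670/12910667681 ≈ -1.9497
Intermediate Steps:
j(G) = 1
C(a, f) = 7 - (1 + f)*(a + f) (C(a, f) = 7 - (a + f)*(f + 1) = 7 - (a + f)*(1 + f) = 7 - (1 + f)*(a + f))
(120 + 318)²/C(-39, -258) - 190772/(-338321) = (120 + 318)²/(7 - 1*(-39) - 1*(-258) - 1*(-258)² - 1*(-39)*(-258)) - 190772/(-338321) = 438²/(7 + 39 + 258 - 1*66564 - 10062) - 190772*(-1/338321) = 191844/(7 + 39 + 258 - 66564 - 10062) + 190772/338321 = 191844/(-76322) + 190772/338321 = 191844*(-1/76322) + 190772/338321 = -95922/38161 + 190772/338321 = -25172376670/12910667681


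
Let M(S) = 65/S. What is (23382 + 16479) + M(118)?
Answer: 4703663/118 ≈ 39862.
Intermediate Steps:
(23382 + 16479) + M(118) = (23382 + 16479) + 65/118 = 39861 + 65*(1/118) = 39861 + 65/118 = 4703663/118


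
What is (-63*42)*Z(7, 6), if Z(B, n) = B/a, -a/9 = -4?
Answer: -1029/2 ≈ -514.50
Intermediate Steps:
a = 36 (a = -9*(-4) = 36)
Z(B, n) = B/36
(-63*42)*Z(7, 6) = (-63*42)*((1/36)*7) = -2646*7/36 = -1029/2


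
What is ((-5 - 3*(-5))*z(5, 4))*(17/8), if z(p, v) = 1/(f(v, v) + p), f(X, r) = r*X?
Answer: 85/84 ≈ 1.0119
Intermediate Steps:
f(X, r) = X*r
z(p, v) = 1/(p + v²) (z(p, v) = 1/(v*v + p) = 1/(v² + p) = 1/(p + v²))
((-5 - 3*(-5))*z(5, 4))*(17/8) = ((-5 - 3*(-5))/(5 + 4²))*(17/8) = ((-5 + 15)/(5 + 16))*(17*(⅛)) = (10/21)*(17/8) = 85/84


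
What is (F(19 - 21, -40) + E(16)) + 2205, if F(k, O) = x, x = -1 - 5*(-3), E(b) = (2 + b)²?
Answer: 2543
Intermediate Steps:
x = 14 (x = -1 + 15 = 14)
F(k, O) = 14
(F(19 - 21, -40) + E(16)) + 2205 = (14 + (2 + 16)²) + 2205 = (14 + 18²) + 2205 = (14 + 324) + 2205 = 338 + 2205 = 2543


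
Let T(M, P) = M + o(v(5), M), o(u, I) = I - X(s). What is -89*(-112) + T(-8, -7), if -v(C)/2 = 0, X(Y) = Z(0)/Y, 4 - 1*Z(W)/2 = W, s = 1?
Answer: 9944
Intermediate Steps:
Z(W) = 8 - 2*W
X(Y) = 8/Y (X(Y) = (8 - 2*0)/Y = (8 + 0)/Y = 8/Y)
v(C) = 0 (v(C) = -2*0 = 0)
o(u, I) = -8 + I (o(u, I) = I - 8/1 = I - 8 = -8 + I)
T(M, P) = -8 + 2*M (T(M, P) = M + (-8 + M) = -8 + 2*M)
-89*(-112) + T(-8, -7) = -89*(-112) + (-8 + 2*(-8)) = 9968 + (-8 - 16) = 9968 - 24 = 9944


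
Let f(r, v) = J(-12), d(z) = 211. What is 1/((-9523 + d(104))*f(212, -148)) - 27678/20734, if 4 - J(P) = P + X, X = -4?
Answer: -368197961/275821440 ≈ -1.3349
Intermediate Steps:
J(P) = 8 - P (J(P) = 4 - (P - 4) = 4 - (-4 + P) = 4 + (4 - P) = 8 - P)
f(r, v) = 20 (f(r, v) = 8 - 1*(-12) = 8 + 12 = 20)
1/((-9523 + d(104))*f(212, -148)) - 27678/20734 = 1/((-9523 + 211)*20) - 27678/20734 = (1/20)/(-9312) - 27678*1/20734 = -1/9312*1/20 - 1977/1481 = -1/186240 - 1977/1481 = -368197961/275821440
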